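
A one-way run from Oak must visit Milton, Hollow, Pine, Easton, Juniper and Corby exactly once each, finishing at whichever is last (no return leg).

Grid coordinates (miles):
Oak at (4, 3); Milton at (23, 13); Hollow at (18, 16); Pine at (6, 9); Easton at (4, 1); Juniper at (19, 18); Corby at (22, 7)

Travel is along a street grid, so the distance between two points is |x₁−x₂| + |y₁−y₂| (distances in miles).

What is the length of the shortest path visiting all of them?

Minimum one-way distance = 48 miles.

There are 6! = 720 possible orderings.
Oak - Milton - Hollow - Pine - Easton - Juniper - Corby: 29+8+19+10+32+14 = 112
Oak - Milton - Hollow - Pine - Easton - Corby - Juniper: 29+8+19+10+24+14 = 104
Oak - Milton - Hollow - Pine - Juniper - Easton - Corby: 29+8+19+22+32+24 = 134
Oak - Milton - Hollow - Pine - Juniper - Corby - Easton: 29+8+19+22+14+24 = 116
Oak - Milton - Hollow - Pine - Corby - Easton - Juniper: 29+8+19+18+24+32 = 130
Oak - Milton - Hollow - Pine - Corby - Juniper - Easton: 29+8+19+18+14+32 = 120
Oak - Milton - Hollow - Easton - Pine - Juniper - Corby: 29+8+29+10+22+14 = 112
Oak - Milton - Hollow - Easton - Pine - Corby - Juniper: 29+8+29+10+18+14 = 108
… (712 more)
Oak - Easton - Pine - Corby - Milton - Hollow - Juniper: 2+10+18+7+8+3 = 48  ← best
The minimum is 48.
One shortest path: Oak → Easton → Pine → Corby → Milton → Hollow → Juniper.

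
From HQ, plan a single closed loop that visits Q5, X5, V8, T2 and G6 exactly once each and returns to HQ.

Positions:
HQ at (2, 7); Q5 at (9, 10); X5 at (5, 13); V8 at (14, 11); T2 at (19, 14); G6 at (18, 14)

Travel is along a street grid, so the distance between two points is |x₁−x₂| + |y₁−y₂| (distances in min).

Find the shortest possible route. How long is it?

48 min — the shortest possible round trip.

With 5 stops there are 5!/2 = 60 distinct round trips (a route and its reverse cost the same).
HQ - Q5 - X5 - V8 - T2 - G6 - HQ: 10+7+11+8+1+23 = 60
HQ - Q5 - X5 - V8 - G6 - T2 - HQ: 10+7+11+7+1+24 = 60
HQ - Q5 - X5 - T2 - V8 - G6 - HQ: 10+7+15+8+7+23 = 70
HQ - Q5 - X5 - T2 - G6 - V8 - HQ: 10+7+15+1+7+16 = 56
HQ - Q5 - X5 - G6 - V8 - T2 - HQ: 10+7+14+7+8+24 = 70
HQ - Q5 - X5 - G6 - T2 - V8 - HQ: 10+7+14+1+8+16 = 56
HQ - Q5 - V8 - X5 - T2 - G6 - HQ: 10+6+11+15+1+23 = 66
HQ - Q5 - V8 - X5 - G6 - T2 - HQ: 10+6+11+14+1+24 = 66
HQ - Q5 - V8 - T2 - X5 - G6 - HQ: 10+6+8+15+14+23 = 76
HQ - Q5 - V8 - T2 - G6 - X5 - HQ: 10+6+8+1+14+9 = 48
HQ - Q5 - V8 - G6 - X5 - T2 - HQ: 10+6+7+14+15+24 = 76
HQ - Q5 - V8 - G6 - T2 - X5 - HQ: 10+6+7+1+15+9 = 48
HQ - Q5 - T2 - X5 - V8 - G6 - HQ: 10+14+15+11+7+23 = 80
HQ - Q5 - T2 - X5 - G6 - V8 - HQ: 10+14+15+14+7+16 = 76
… (46 more)
The minimum is 48.
One optimal route: HQ → Q5 → V8 → T2 → G6 → X5 → HQ (or its reverse).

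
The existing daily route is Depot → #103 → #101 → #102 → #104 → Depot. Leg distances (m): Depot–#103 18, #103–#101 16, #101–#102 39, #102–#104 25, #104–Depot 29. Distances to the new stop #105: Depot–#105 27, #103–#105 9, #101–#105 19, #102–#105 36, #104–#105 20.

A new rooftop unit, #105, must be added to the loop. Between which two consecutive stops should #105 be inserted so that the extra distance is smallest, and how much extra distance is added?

Insertion cost between consecutive stops i–j is d(i,#105) + d(#105,j) − d(i,j):
  between Depot and #103: 27 + 9 − 18 = 18
  between #103 and #101: 9 + 19 − 16 = 12
  between #101 and #102: 19 + 36 − 39 = 16
  between #102 and #104: 36 + 20 − 25 = 31
  between #104 and Depot: 20 + 27 − 29 = 18
Cheapest insertion is between #103 and #101, adding 12.
New total = 127 + 12 = 139.

Minimum extra distance: 12 m, inserting #105 between #103 and #101.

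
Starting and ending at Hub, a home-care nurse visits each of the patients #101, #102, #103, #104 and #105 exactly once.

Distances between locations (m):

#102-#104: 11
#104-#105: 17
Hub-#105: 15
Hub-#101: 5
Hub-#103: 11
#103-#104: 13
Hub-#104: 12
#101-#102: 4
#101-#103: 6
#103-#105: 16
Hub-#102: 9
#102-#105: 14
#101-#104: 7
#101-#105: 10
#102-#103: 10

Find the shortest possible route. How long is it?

Shortest round trip = 64 m.

With 5 stops there are 5!/2 = 60 distinct round trips (a route and its reverse cost the same).
Hub-#101-#102-#103-#104-#105-Hub: 5+4+10+13+17+15 = 64
Hub-#101-#102-#103-#105-#104-Hub: 5+4+10+16+17+12 = 64
Hub-#101-#102-#104-#103-#105-Hub: 5+4+11+13+16+15 = 64
Hub-#101-#102-#104-#105-#103-Hub: 5+4+11+17+16+11 = 64
Hub-#101-#102-#105-#103-#104-Hub: 5+4+14+16+13+12 = 64
Hub-#101-#102-#105-#104-#103-Hub: 5+4+14+17+13+11 = 64
Hub-#101-#103-#102-#104-#105-Hub: 5+6+10+11+17+15 = 64
Hub-#101-#103-#102-#105-#104-Hub: 5+6+10+14+17+12 = 64
Hub-#101-#103-#104-#102-#105-Hub: 5+6+13+11+14+15 = 64
Hub-#101-#103-#104-#105-#102-Hub: 5+6+13+17+14+9 = 64
Hub-#101-#103-#105-#102-#104-Hub: 5+6+16+14+11+12 = 64
Hub-#101-#103-#105-#104-#102-Hub: 5+6+16+17+11+9 = 64
Hub-#101-#104-#102-#103-#105-Hub: 5+7+11+10+16+15 = 64
Hub-#101-#104-#102-#105-#103-Hub: 5+7+11+14+16+11 = 64
… (46 more)
The minimum is 64.
One optimal route: Hub → #101 → #102 → #103 → #104 → #105 → Hub (or its reverse).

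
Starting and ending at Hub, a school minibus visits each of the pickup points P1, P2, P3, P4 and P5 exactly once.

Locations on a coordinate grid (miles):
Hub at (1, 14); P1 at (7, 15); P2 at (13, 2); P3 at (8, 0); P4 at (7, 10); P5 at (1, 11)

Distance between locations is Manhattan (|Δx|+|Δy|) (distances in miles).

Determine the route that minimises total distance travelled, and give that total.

Minimum total distance: 54 miles.

There are 60 distinct closed tours to check (reversals are equivalent).
Hub → P1 → P2 → P3 → P4 → P5 → Hub: 7+19+7+11+7+3 = 54
Hub → P1 → P2 → P3 → P5 → P4 → Hub: 7+19+7+18+7+10 = 68
Hub → P1 → P2 → P4 → P3 → P5 → Hub: 7+19+14+11+18+3 = 72
Hub → P1 → P2 → P4 → P5 → P3 → Hub: 7+19+14+7+18+21 = 86
Hub → P1 → P2 → P5 → P3 → P4 → Hub: 7+19+21+18+11+10 = 86
Hub → P1 → P2 → P5 → P4 → P3 → Hub: 7+19+21+7+11+21 = 86
Hub → P1 → P3 → P2 → P4 → P5 → Hub: 7+16+7+14+7+3 = 54
Hub → P1 → P3 → P2 → P5 → P4 → Hub: 7+16+7+21+7+10 = 68
Hub → P1 → P3 → P4 → P2 → P5 → Hub: 7+16+11+14+21+3 = 72
Hub → P1 → P3 → P4 → P5 → P2 → Hub: 7+16+11+7+21+24 = 86
Hub → P1 → P3 → P5 → P2 → P4 → Hub: 7+16+18+21+14+10 = 86
Hub → P1 → P3 → P5 → P4 → P2 → Hub: 7+16+18+7+14+24 = 86
Hub → P1 → P4 → P2 → P3 → P5 → Hub: 7+5+14+7+18+3 = 54
Hub → P1 → P4 → P2 → P5 → P3 → Hub: 7+5+14+21+18+21 = 86
… (46 more)
The minimum is 54.
One optimal route: Hub → P1 → P2 → P3 → P4 → P5 → Hub (or its reverse).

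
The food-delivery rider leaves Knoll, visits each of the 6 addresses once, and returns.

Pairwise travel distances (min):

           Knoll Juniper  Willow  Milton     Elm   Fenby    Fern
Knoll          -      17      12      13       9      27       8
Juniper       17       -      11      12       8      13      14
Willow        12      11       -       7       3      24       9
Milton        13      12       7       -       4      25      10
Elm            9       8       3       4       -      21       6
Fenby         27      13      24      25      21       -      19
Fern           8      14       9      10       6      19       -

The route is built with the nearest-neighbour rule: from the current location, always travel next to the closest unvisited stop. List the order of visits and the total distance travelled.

76 min along Knoll → Fern → Elm → Willow → Milton → Juniper → Fenby → Knoll.

From Knoll: distances to unvisited — Fern=8, Elm=9, Willow=12, Milton=13, Juniper=17, Fenby=27. Nearest is Fern (8).
From Fern: distances to unvisited — Elm=6, Willow=9, Milton=10, Juniper=14, Fenby=19. Nearest is Elm (6).
From Elm: distances to unvisited — Willow=3, Milton=4, Juniper=8, Fenby=21. Nearest is Willow (3).
From Willow: distances to unvisited — Milton=7, Juniper=11, Fenby=24. Nearest is Milton (7).
From Milton: distances to unvisited — Juniper=12, Fenby=25. Nearest is Juniper (12).
From Juniper: distances to unvisited — Fenby=13. Nearest is Fenby (13).
Return Fenby→Knoll: 27.
Total = 8 + 6 + 3 + 7 + 12 + 13 + 27 = 76.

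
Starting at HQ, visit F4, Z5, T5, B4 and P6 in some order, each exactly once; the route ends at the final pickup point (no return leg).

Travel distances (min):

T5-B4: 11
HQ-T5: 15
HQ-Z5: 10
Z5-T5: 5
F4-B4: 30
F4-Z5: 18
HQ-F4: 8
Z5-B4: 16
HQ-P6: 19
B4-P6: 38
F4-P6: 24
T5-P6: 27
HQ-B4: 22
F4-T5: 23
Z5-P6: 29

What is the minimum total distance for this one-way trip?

There are 5! = 120 possible orderings.
HQ → F4 → Z5 → T5 → B4 → P6: 8+18+5+11+38 = 80
HQ → F4 → Z5 → T5 → P6 → B4: 8+18+5+27+38 = 96
HQ → F4 → Z5 → B4 → T5 → P6: 8+18+16+11+27 = 80
HQ → F4 → Z5 → B4 → P6 → T5: 8+18+16+38+27 = 107
HQ → F4 → Z5 → P6 → T5 → B4: 8+18+29+27+11 = 93
HQ → F4 → Z5 → P6 → B4 → T5: 8+18+29+38+11 = 104
HQ → F4 → T5 → Z5 → B4 → P6: 8+23+5+16+38 = 90
HQ → F4 → T5 → Z5 → P6 → B4: 8+23+5+29+38 = 103
HQ → F4 → T5 → B4 → Z5 → P6: 8+23+11+16+29 = 87
HQ → F4 → T5 → B4 → P6 → Z5: 8+23+11+38+29 = 109
HQ → F4 → T5 → P6 → Z5 → B4: 8+23+27+29+16 = 103
HQ → F4 → T5 → P6 → B4 → Z5: 8+23+27+38+16 = 112
HQ → F4 → B4 → Z5 → T5 → P6: 8+30+16+5+27 = 86
HQ → F4 → B4 → Z5 → P6 → T5: 8+30+16+29+27 = 110
… (106 more)
HQ → F4 → P6 → Z5 → T5 → B4: 8+24+29+5+11 = 77  ← best
The minimum is 77.
One shortest path: HQ → F4 → P6 → Z5 → T5 → B4.

77 min — the minimum one-way total.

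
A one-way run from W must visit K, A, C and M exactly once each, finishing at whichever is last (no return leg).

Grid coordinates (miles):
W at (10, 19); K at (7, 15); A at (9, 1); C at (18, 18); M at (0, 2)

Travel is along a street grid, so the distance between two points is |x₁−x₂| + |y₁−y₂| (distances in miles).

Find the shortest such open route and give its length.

Shortest open route: 49 miles.

There are 4! = 24 possible orderings.
W → K → A → C → M: 7+16+26+34 = 83
W → K → A → M → C: 7+16+10+34 = 67
W → K → C → A → M: 7+14+26+10 = 57
W → K → C → M → A: 7+14+34+10 = 65
W → K → M → A → C: 7+20+10+26 = 63
W → K → M → C → A: 7+20+34+26 = 87
W → A → K → C → M: 19+16+14+34 = 83
W → A → K → M → C: 19+16+20+34 = 89
W → A → C → K → M: 19+26+14+20 = 79
W → A → C → M → K: 19+26+34+20 = 99
W → A → M → K → C: 19+10+20+14 = 63
W → A → M → C → K: 19+10+34+14 = 77
W → C → K → A → M: 9+14+16+10 = 49
W → C → K → M → A: 9+14+20+10 = 53
… (10 more)
The minimum is 49.
One shortest path: W → C → K → A → M.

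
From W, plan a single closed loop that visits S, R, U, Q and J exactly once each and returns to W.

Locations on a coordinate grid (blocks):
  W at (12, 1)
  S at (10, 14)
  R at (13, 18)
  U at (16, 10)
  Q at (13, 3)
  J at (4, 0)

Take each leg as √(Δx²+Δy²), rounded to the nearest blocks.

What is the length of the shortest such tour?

Shortest round trip = 47 blocks.

With 5 stops there are 5!/2 = 60 distinct round trips (a route and its reverse cost the same).
W → S → R → U → Q → J → W: 13+5+9+8+9+8 = 52
W → S → R → U → J → Q → W: 13+5+9+16+9+2 = 54
W → S → R → Q → U → J → W: 13+5+15+8+16+8 = 65
W → S → R → Q → J → U → W: 13+5+15+9+16+10 = 68
W → S → R → J → U → Q → W: 13+5+20+16+8+2 = 64
W → S → R → J → Q → U → W: 13+5+20+9+8+10 = 65
W → S → U → R → Q → J → W: 13+7+9+15+9+8 = 61
W → S → U → R → J → Q → W: 13+7+9+20+9+2 = 60
W → S → U → Q → R → J → W: 13+7+8+15+20+8 = 71
W → S → U → Q → J → R → W: 13+7+8+9+20+17 = 74
W → S → U → J → R → Q → W: 13+7+16+20+15+2 = 73
W → S → U → J → Q → R → W: 13+7+16+9+15+17 = 77
W → S → Q → R → U → J → W: 13+11+15+9+16+8 = 72
W → S → Q → R → J → U → W: 13+11+15+20+16+10 = 85
… (46 more)
W → Q → U → R → S → J → W: 2+8+9+5+15+8 = 47  ← best
The minimum is 47.
One optimal route: W → Q → U → R → S → J → W (or its reverse).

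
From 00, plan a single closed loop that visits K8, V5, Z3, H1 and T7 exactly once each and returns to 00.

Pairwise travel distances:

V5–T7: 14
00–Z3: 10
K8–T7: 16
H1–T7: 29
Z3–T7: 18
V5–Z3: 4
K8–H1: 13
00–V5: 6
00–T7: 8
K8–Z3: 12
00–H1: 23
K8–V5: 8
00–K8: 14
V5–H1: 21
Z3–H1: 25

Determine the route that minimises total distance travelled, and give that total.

Minimum total distance: 72.

There are 60 distinct closed tours to check (reversals are equivalent).
00 - K8 - V5 - Z3 - H1 - T7 - 00: 14+8+4+25+29+8 = 88
00 - K8 - V5 - Z3 - T7 - H1 - 00: 14+8+4+18+29+23 = 96
00 - K8 - V5 - H1 - Z3 - T7 - 00: 14+8+21+25+18+8 = 94
00 - K8 - V5 - H1 - T7 - Z3 - 00: 14+8+21+29+18+10 = 100
00 - K8 - V5 - T7 - Z3 - H1 - 00: 14+8+14+18+25+23 = 102
00 - K8 - V5 - T7 - H1 - Z3 - 00: 14+8+14+29+25+10 = 100
00 - K8 - Z3 - V5 - H1 - T7 - 00: 14+12+4+21+29+8 = 88
00 - K8 - Z3 - V5 - T7 - H1 - 00: 14+12+4+14+29+23 = 96
00 - K8 - Z3 - H1 - V5 - T7 - 00: 14+12+25+21+14+8 = 94
00 - K8 - Z3 - H1 - T7 - V5 - 00: 14+12+25+29+14+6 = 100
00 - K8 - Z3 - T7 - V5 - H1 - 00: 14+12+18+14+21+23 = 102
00 - K8 - Z3 - T7 - H1 - V5 - 00: 14+12+18+29+21+6 = 100
00 - K8 - H1 - V5 - Z3 - T7 - 00: 14+13+21+4+18+8 = 78
00 - K8 - H1 - V5 - T7 - Z3 - 00: 14+13+21+14+18+10 = 90
… (46 more)
00 - V5 - Z3 - K8 - H1 - T7 - 00: 6+4+12+13+29+8 = 72  ← best
The minimum is 72.
One optimal route: 00 → V5 → Z3 → K8 → H1 → T7 → 00 (or its reverse).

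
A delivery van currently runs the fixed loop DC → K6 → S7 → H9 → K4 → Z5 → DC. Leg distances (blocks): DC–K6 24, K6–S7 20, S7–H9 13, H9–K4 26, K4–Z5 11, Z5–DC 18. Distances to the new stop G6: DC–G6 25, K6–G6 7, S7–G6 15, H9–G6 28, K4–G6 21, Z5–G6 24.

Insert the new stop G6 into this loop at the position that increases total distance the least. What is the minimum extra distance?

+2 blocks — insert G6 between K6 and S7.

Insertion cost between consecutive stops i–j is d(i,G6) + d(G6,j) − d(i,j):
  between DC and K6: 25 + 7 − 24 = 8
  between K6 and S7: 7 + 15 − 20 = 2
  between S7 and H9: 15 + 28 − 13 = 30
  between H9 and K4: 28 + 21 − 26 = 23
  between K4 and Z5: 21 + 24 − 11 = 34
  between Z5 and DC: 24 + 25 − 18 = 31
Cheapest insertion is between K6 and S7, adding 2.
New total = 112 + 2 = 114.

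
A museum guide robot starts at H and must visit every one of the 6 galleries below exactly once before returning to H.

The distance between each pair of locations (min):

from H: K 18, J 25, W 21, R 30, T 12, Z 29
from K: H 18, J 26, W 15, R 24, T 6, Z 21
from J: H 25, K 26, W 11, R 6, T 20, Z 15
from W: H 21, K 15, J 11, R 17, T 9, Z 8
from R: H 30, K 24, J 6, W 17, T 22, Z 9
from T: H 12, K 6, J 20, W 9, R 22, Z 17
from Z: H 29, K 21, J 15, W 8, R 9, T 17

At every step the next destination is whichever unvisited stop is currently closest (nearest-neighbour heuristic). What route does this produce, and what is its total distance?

Total distance 81 min via the nearest-neighbour route H → T → K → W → Z → R → J → H.

H → [T:12 / K:18 / W:21 / J:25 / Z:29 / R:30] → T (12)
T → [K:6 / W:9 / Z:17 / J:20 / R:22] → K (6)
K → [W:15 / Z:21 / R:24 / J:26] → W (15)
W → [Z:8 / J:11 / R:17] → Z (8)
Z → [R:9 / J:15] → R (9)
R → [J:6] → J (6)
Return J→H: 25.
Total = 12 + 6 + 15 + 8 + 9 + 6 + 25 = 81.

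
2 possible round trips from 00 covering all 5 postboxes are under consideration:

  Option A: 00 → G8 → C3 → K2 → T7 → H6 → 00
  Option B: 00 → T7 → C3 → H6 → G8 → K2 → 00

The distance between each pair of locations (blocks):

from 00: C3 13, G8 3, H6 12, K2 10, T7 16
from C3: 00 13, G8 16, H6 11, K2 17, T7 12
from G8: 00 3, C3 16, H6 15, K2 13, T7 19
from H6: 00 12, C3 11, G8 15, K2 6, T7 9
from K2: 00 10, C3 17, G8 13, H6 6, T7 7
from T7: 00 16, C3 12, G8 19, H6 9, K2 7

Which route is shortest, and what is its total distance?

64 blocks — Option A is the shortest.

Option A: 3 + 16 + 17 + 7 + 9 + 12 = 64
Option B: 16 + 12 + 11 + 15 + 13 + 10 = 77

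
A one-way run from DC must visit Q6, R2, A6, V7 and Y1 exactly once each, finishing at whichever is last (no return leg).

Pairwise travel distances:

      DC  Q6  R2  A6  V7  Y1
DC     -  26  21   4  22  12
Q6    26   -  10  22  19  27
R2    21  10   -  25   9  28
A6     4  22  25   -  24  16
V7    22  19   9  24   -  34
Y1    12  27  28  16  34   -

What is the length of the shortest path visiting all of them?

There are 5! = 120 possible orderings.
DC → Q6 → R2 → A6 → V7 → Y1: 26+10+25+24+34 = 119
DC → Q6 → R2 → A6 → Y1 → V7: 26+10+25+16+34 = 111
DC → Q6 → R2 → V7 → A6 → Y1: 26+10+9+24+16 = 85
DC → Q6 → R2 → V7 → Y1 → A6: 26+10+9+34+16 = 95
DC → Q6 → R2 → Y1 → A6 → V7: 26+10+28+16+24 = 104
DC → Q6 → R2 → Y1 → V7 → A6: 26+10+28+34+24 = 122
DC → Q6 → A6 → R2 → V7 → Y1: 26+22+25+9+34 = 116
DC → Q6 → A6 → R2 → Y1 → V7: 26+22+25+28+34 = 135
DC → Q6 → A6 → V7 → R2 → Y1: 26+22+24+9+28 = 109
DC → Q6 → A6 → V7 → Y1 → R2: 26+22+24+34+28 = 134
DC → Q6 → A6 → Y1 → R2 → V7: 26+22+16+28+9 = 101
DC → Q6 → A6 → Y1 → V7 → R2: 26+22+16+34+9 = 107
DC → Q6 → V7 → R2 → A6 → Y1: 26+19+9+25+16 = 95
DC → Q6 → V7 → R2 → Y1 → A6: 26+19+9+28+16 = 98
… (106 more)
DC → A6 → Y1 → Q6 → R2 → V7: 4+16+27+10+9 = 66  ← best
The minimum is 66.
One shortest path: DC → A6 → Y1 → Q6 → R2 → V7.

Shortest open route: 66.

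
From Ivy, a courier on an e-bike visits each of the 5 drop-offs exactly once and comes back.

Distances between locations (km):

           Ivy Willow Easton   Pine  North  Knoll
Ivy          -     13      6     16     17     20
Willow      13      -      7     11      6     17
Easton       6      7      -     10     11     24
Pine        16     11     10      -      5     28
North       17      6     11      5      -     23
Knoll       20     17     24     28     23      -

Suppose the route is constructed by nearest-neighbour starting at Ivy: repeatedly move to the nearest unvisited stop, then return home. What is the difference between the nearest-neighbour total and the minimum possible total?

The nearest-neighbour route is 8 km longer than optimal.

Ivy: Easton=6, Willow=13, Pine=16, North=17, Knoll=20 ⇒ Easton
Easton: Willow=7, Pine=10, North=11, Knoll=24 ⇒ Willow
Willow: North=6, Pine=11, Knoll=17 ⇒ North
North: Pine=5, Knoll=23 ⇒ Pine
Pine: Knoll=28 ⇒ Knoll
NN route Ivy → Easton → Willow → North → Pine → Knoll → Ivy costs 72.
Optimal: Ivy → Easton → Pine → North → Willow → Knoll → Ivy costs 64 (by enumerating all 60 distinct tours).
Excess = 72 − 64 = 8.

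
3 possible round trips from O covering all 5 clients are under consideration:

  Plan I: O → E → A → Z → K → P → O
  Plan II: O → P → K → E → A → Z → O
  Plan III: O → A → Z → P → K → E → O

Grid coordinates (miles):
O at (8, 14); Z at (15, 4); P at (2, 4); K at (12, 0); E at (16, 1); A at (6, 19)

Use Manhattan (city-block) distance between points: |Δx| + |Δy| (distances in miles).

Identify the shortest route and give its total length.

Plan I: 21 + 28 + 24 + 7 + 14 + 16 = 110
Plan II: 16 + 14 + 5 + 28 + 24 + 17 = 104
Plan III: 7 + 24 + 13 + 14 + 5 + 21 = 84

Shortest is Plan III, total 84 miles.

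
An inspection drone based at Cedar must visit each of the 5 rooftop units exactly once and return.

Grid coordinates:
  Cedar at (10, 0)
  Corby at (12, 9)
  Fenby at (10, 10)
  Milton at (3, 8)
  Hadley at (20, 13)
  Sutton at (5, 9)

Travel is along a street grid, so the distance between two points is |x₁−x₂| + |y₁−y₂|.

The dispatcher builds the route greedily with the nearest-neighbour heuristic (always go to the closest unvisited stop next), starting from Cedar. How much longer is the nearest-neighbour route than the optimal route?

Excess over optimum: 8.

From Cedar: Fenby=10, Corby=11, Sutton=14, Milton=15, Hadley=23 → choose Fenby (10).
From Fenby: Corby=3, Sutton=6, Milton=9, Hadley=13 → choose Corby (3).
From Corby: Sutton=7, Milton=10, Hadley=12 → choose Sutton (7).
From Sutton: Milton=3, Hadley=19 → choose Milton (3).
From Milton: Hadley=22 → choose Hadley (22).
NN route Cedar → Fenby → Corby → Sutton → Milton → Hadley → Cedar costs 68.
Optimal: Cedar → Corby → Hadley → Fenby → Sutton → Milton → Cedar costs 60 (by enumerating all 60 distinct tours).
Excess = 68 − 60 = 8.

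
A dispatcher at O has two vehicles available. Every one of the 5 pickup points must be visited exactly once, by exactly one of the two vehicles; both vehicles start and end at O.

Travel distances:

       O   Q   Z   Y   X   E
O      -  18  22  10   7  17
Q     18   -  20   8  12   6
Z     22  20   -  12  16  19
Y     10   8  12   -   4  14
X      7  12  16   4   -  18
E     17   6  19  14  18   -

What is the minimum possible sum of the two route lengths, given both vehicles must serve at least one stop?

79 — the smallest possible combined total.

Check every non-empty split of the stops between the two vehicles; for each half take its own optimal tour:
  {Q} + {Z, Y, X, E}: 36 + 59 = 95
  {Z} + {Q, Y, X, E}: 44 + 42 = 86
  {Q, Z} + {Y, X, E}: 60 + 42 = 102
  {Y} + {Q, Z, X, E}: 20 + 66 = 86
  {Q, Y} + {Z, X, E}: 36 + 59 = 95
  {Z, Y} + {Q, X, E}: 44 + 42 = 86
  … (15 splits in total)
  {X} + {Q, Z, Y, E}: 14 + 65 = 79  ← best
Best: vehicle 1 O → X → O = 14; vehicle 2 O → Q → E → Z → Y → O = 65; combined 79.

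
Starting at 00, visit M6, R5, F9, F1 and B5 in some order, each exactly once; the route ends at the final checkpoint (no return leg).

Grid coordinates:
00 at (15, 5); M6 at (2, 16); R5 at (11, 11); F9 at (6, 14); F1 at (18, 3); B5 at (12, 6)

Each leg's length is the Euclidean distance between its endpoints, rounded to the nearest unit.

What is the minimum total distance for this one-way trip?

Minimum one-way distance = 26.

There are 5! = 120 possible orderings.
00→M6→R5→F9→F1→B5: 17+10+6+16+7 = 56
00→M6→R5→F9→B5→F1: 17+10+6+10+7 = 50
00→M6→R5→F1→F9→B5: 17+10+11+16+10 = 64
00→M6→R5→F1→B5→F9: 17+10+11+7+10 = 55
00→M6→R5→B5→F9→F1: 17+10+5+10+16 = 58
00→M6→R5→B5→F1→F9: 17+10+5+7+16 = 55
00→M6→F9→R5→F1→B5: 17+4+6+11+7 = 45
00→M6→F9→R5→B5→F1: 17+4+6+5+7 = 39
00→M6→F9→F1→R5→B5: 17+4+16+11+5 = 53
00→M6→F9→F1→B5→R5: 17+4+16+7+5 = 49
00→M6→F9→B5→R5→F1: 17+4+10+5+11 = 47
00→M6→F9→B5→F1→R5: 17+4+10+7+11 = 49
00→M6→F1→R5→F9→B5: 17+21+11+6+10 = 65
00→M6→F1→R5→B5→F9: 17+21+11+5+10 = 64
… (106 more)
00→F1→B5→R5→F9→M6: 4+7+5+6+4 = 26  ← best
The minimum is 26.
One shortest path: 00 → F1 → B5 → R5 → F9 → M6.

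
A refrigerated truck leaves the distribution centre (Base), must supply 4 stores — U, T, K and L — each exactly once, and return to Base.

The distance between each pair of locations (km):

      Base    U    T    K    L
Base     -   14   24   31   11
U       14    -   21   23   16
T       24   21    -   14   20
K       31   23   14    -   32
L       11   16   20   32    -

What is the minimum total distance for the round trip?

Shortest round trip = 82 km.

There are 12 distinct closed tours to check (reversals are equivalent).
Base-U-T-K-L-Base: 14+21+14+32+11 = 92
Base-U-T-L-K-Base: 14+21+20+32+31 = 118
Base-U-K-T-L-Base: 14+23+14+20+11 = 82
Base-U-K-L-T-Base: 14+23+32+20+24 = 113
Base-U-L-T-K-Base: 14+16+20+14+31 = 95
Base-U-L-K-T-Base: 14+16+32+14+24 = 100
Base-T-U-K-L-Base: 24+21+23+32+11 = 111
Base-T-U-L-K-Base: 24+21+16+32+31 = 124
Base-T-K-U-L-Base: 24+14+23+16+11 = 88
Base-T-L-U-K-Base: 24+20+16+23+31 = 114
Base-K-U-T-L-Base: 31+23+21+20+11 = 106
Base-K-T-U-L-Base: 31+14+21+16+11 = 93
The minimum is 82.
One optimal route: Base → U → K → T → L → Base (or its reverse).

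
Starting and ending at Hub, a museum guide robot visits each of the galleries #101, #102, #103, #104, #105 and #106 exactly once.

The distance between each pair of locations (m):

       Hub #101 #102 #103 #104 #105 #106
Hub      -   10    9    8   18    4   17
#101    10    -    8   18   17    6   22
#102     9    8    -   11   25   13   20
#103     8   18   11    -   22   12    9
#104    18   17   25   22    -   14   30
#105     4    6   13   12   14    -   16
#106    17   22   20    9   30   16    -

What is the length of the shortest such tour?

Shortest round trip = 80 m.

There are 360 distinct closed tours to check (reversals are equivalent).
Hub-#101-#102-#103-#104-#105-#106-Hub: 10+8+11+22+14+16+17 = 98
Hub-#101-#102-#103-#104-#106-#105-Hub: 10+8+11+22+30+16+4 = 101
Hub-#101-#102-#103-#105-#104-#106-Hub: 10+8+11+12+14+30+17 = 102
Hub-#101-#102-#103-#105-#106-#104-Hub: 10+8+11+12+16+30+18 = 105
Hub-#101-#102-#103-#106-#104-#105-Hub: 10+8+11+9+30+14+4 = 86
Hub-#101-#102-#103-#106-#105-#104-Hub: 10+8+11+9+16+14+18 = 86
Hub-#101-#102-#104-#103-#105-#106-Hub: 10+8+25+22+12+16+17 = 110
Hub-#101-#102-#104-#103-#106-#105-Hub: 10+8+25+22+9+16+4 = 94
… (352 more)
Hub-#103-#106-#102-#101-#104-#105-Hub: 8+9+20+8+17+14+4 = 80  ← best
The minimum is 80.
One optimal route: Hub → #103 → #106 → #102 → #101 → #104 → #105 → Hub (or its reverse).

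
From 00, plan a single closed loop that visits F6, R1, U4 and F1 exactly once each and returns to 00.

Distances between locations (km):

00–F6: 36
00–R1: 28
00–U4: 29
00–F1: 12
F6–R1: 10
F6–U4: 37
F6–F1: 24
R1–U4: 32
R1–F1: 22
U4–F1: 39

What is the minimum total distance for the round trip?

Shortest round trip = 107 km.

There are 12 distinct closed tours to check (reversals are equivalent).
00 → F6 → R1 → U4 → F1 → 00: 36+10+32+39+12 = 129
00 → F6 → R1 → F1 → U4 → 00: 36+10+22+39+29 = 136
00 → F6 → U4 → R1 → F1 → 00: 36+37+32+22+12 = 139
00 → F6 → U4 → F1 → R1 → 00: 36+37+39+22+28 = 162
00 → F6 → F1 → R1 → U4 → 00: 36+24+22+32+29 = 143
00 → F6 → F1 → U4 → R1 → 00: 36+24+39+32+28 = 159
00 → R1 → F6 → U4 → F1 → 00: 28+10+37+39+12 = 126
00 → R1 → F6 → F1 → U4 → 00: 28+10+24+39+29 = 130
00 → R1 → U4 → F6 → F1 → 00: 28+32+37+24+12 = 133
00 → R1 → F1 → F6 → U4 → 00: 28+22+24+37+29 = 140
00 → U4 → F6 → R1 → F1 → 00: 29+37+10+22+12 = 110
00 → U4 → R1 → F6 → F1 → 00: 29+32+10+24+12 = 107
The minimum is 107.
One optimal route: 00 → U4 → R1 → F6 → F1 → 00 (or its reverse).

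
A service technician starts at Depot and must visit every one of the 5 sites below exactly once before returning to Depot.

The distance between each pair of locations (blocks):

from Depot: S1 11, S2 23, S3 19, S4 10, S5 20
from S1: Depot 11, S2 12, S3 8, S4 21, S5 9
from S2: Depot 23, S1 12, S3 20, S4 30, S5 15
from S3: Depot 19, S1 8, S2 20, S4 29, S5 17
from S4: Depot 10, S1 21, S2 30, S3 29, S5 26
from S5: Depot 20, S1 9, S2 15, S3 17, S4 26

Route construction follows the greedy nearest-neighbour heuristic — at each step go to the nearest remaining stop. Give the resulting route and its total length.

At Depot the remaining stops are S4 10, S1 11, S3 19, S5 20, S2 23; go to S4.
At S4 the remaining stops are S1 21, S5 26, S3 29, S2 30; go to S1.
At S1 the remaining stops are S3 8, S5 9, S2 12; go to S3.
At S3 the remaining stops are S5 17, S2 20; go to S5.
At S5 the remaining stops are S2 15; go to S2.
Return S2→Depot: 23.
Total = 10 + 21 + 8 + 17 + 15 + 23 = 94.

Nearest-neighbour total = 94 blocks; route Depot → S4 → S1 → S3 → S5 → S2 → Depot.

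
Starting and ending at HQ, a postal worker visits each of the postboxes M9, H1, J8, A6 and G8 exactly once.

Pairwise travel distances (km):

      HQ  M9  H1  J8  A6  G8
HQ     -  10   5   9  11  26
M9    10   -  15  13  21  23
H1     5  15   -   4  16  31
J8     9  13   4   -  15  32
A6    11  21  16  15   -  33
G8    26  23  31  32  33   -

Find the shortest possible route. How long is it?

Minimum total distance: 89 km.

With 5 stops there are 5!/2 = 60 distinct round trips (a route and its reverse cost the same).
HQ → M9 → H1 → J8 → A6 → G8 → HQ: 10+15+4+15+33+26 = 103
HQ → M9 → H1 → J8 → G8 → A6 → HQ: 10+15+4+32+33+11 = 105
HQ → M9 → H1 → A6 → J8 → G8 → HQ: 10+15+16+15+32+26 = 114
HQ → M9 → H1 → A6 → G8 → J8 → HQ: 10+15+16+33+32+9 = 115
HQ → M9 → H1 → G8 → J8 → A6 → HQ: 10+15+31+32+15+11 = 114
HQ → M9 → H1 → G8 → A6 → J8 → HQ: 10+15+31+33+15+9 = 113
HQ → M9 → J8 → H1 → A6 → G8 → HQ: 10+13+4+16+33+26 = 102
HQ → M9 → J8 → H1 → G8 → A6 → HQ: 10+13+4+31+33+11 = 102
HQ → M9 → J8 → A6 → H1 → G8 → HQ: 10+13+15+16+31+26 = 111
HQ → M9 → J8 → A6 → G8 → H1 → HQ: 10+13+15+33+31+5 = 107
HQ → M9 → J8 → G8 → H1 → A6 → HQ: 10+13+32+31+16+11 = 113
HQ → M9 → J8 → G8 → A6 → H1 → HQ: 10+13+32+33+16+5 = 109
HQ → M9 → A6 → H1 → J8 → G8 → HQ: 10+21+16+4+32+26 = 109
HQ → M9 → A6 → H1 → G8 → J8 → HQ: 10+21+16+31+32+9 = 119
… (46 more)
HQ → H1 → J8 → M9 → G8 → A6 → HQ: 5+4+13+23+33+11 = 89  ← best
The minimum is 89.
One optimal route: HQ → H1 → J8 → M9 → G8 → A6 → HQ (or its reverse).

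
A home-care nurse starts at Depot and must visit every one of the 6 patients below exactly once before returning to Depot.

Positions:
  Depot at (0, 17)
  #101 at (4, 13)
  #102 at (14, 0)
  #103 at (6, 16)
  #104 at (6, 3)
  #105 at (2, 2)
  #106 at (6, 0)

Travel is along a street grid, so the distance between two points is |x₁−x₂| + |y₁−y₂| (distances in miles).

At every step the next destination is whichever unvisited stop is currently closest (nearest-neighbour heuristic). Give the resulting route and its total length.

At Depot the remaining stops are #103 7, #101 8, #105 17, #104 20, #106 23, #102 31; go to #103.
At #103 the remaining stops are #101 5, #104 13, #106 16, #105 18, #102 24; go to #101.
At #101 the remaining stops are #104 12, #105 13, #106 15, #102 23; go to #104.
At #104 the remaining stops are #106 3, #105 5, #102 11; go to #106.
At #106 the remaining stops are #105 6, #102 8; go to #105.
At #105 the remaining stops are #102 14; go to #102.
Return #102→Depot: 31.
Total = 7 + 5 + 12 + 3 + 6 + 14 + 31 = 78.

78 miles along Depot → #103 → #101 → #104 → #106 → #105 → #102 → Depot.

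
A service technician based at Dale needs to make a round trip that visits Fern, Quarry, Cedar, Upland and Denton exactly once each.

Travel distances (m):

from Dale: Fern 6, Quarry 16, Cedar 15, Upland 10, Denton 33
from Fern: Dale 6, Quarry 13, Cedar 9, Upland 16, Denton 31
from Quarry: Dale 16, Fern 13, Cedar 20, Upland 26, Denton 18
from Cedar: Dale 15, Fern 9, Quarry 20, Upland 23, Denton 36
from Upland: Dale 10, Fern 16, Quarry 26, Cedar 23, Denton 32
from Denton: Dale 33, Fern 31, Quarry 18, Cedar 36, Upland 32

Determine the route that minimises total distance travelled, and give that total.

Minimum total distance: 95 m.

There are 60 distinct closed tours to check (reversals are equivalent).
Dale → Fern → Quarry → Cedar → Upland → Denton → Dale: 6+13+20+23+32+33 = 127
Dale → Fern → Quarry → Cedar → Denton → Upland → Dale: 6+13+20+36+32+10 = 117
Dale → Fern → Quarry → Upland → Cedar → Denton → Dale: 6+13+26+23+36+33 = 137
Dale → Fern → Quarry → Upland → Denton → Cedar → Dale: 6+13+26+32+36+15 = 128
Dale → Fern → Quarry → Denton → Cedar → Upland → Dale: 6+13+18+36+23+10 = 106
Dale → Fern → Quarry → Denton → Upland → Cedar → Dale: 6+13+18+32+23+15 = 107
Dale → Fern → Cedar → Quarry → Upland → Denton → Dale: 6+9+20+26+32+33 = 126
Dale → Fern → Cedar → Quarry → Denton → Upland → Dale: 6+9+20+18+32+10 = 95
Dale → Fern → Cedar → Upland → Quarry → Denton → Dale: 6+9+23+26+18+33 = 115
Dale → Fern → Cedar → Upland → Denton → Quarry → Dale: 6+9+23+32+18+16 = 104
Dale → Fern → Cedar → Denton → Quarry → Upland → Dale: 6+9+36+18+26+10 = 105
Dale → Fern → Cedar → Denton → Upland → Quarry → Dale: 6+9+36+32+26+16 = 125
Dale → Fern → Upland → Quarry → Cedar → Denton → Dale: 6+16+26+20+36+33 = 137
Dale → Fern → Upland → Quarry → Denton → Cedar → Dale: 6+16+26+18+36+15 = 117
… (46 more)
The minimum is 95.
One optimal route: Dale → Fern → Cedar → Quarry → Denton → Upland → Dale (or its reverse).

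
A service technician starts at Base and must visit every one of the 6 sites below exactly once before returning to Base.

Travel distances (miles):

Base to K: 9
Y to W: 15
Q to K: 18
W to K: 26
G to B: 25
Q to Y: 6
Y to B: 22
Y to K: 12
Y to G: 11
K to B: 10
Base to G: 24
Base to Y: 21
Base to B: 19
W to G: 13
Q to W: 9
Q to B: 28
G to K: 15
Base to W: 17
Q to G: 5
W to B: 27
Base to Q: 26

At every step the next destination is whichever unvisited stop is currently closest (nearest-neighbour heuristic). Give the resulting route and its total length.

From Base: distances to unvisited — K=9, W=17, B=19, Y=21, G=24, Q=26. Nearest is K (9).
From K: distances to unvisited — B=10, Y=12, G=15, Q=18, W=26. Nearest is B (10).
From B: distances to unvisited — Y=22, G=25, W=27, Q=28. Nearest is Y (22).
From Y: distances to unvisited — Q=6, G=11, W=15. Nearest is Q (6).
From Q: distances to unvisited — G=5, W=9. Nearest is G (5).
From G: distances to unvisited — W=13. Nearest is W (13).
Return W→Base: 17.
Total = 9 + 10 + 22 + 6 + 5 + 13 + 17 = 82.

Nearest-neighbour total = 82 miles; route Base → K → B → Y → Q → G → W → Base.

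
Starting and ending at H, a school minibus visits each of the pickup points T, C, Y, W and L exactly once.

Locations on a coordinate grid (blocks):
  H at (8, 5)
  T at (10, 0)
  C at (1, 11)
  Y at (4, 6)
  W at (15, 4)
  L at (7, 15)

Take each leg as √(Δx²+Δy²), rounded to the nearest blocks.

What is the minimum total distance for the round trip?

There are 60 distinct closed tours to check (reversals are equivalent).
H→T→C→Y→W→L→H: 5+14+6+11+14+10 = 60
H→T→C→Y→L→W→H: 5+14+6+9+14+7 = 55
H→T→C→W→Y→L→H: 5+14+16+11+9+10 = 65
H→T→C→W→L→Y→H: 5+14+16+14+9+4 = 62
H→T→C→L→Y→W→H: 5+14+7+9+11+7 = 53
H→T→C→L→W→Y→H: 5+14+7+14+11+4 = 55
H→T→Y→C→W→L→H: 5+8+6+16+14+10 = 59
H→T→Y→C→L→W→H: 5+8+6+7+14+7 = 47
H→T→Y→W→C→L→H: 5+8+11+16+7+10 = 57
H→T→Y→W→L→C→H: 5+8+11+14+7+9 = 54
H→T→Y→L→C→W→H: 5+8+9+7+16+7 = 52
H→T→Y→L→W→C→H: 5+8+9+14+16+9 = 61
H→T→W→C→Y→L→H: 5+6+16+6+9+10 = 52
H→T→W→C→L→Y→H: 5+6+16+7+9+4 = 47
… (46 more)
H→T→W→L→C→Y→H: 5+6+14+7+6+4 = 42  ← best
The minimum is 42.
One optimal route: H → T → W → L → C → Y → H (or its reverse).

Shortest round trip = 42 blocks.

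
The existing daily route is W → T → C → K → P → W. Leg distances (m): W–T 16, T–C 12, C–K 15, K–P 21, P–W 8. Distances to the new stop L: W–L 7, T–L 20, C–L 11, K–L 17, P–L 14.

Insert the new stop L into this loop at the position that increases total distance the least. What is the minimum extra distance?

Insertion cost between consecutive stops i–j is d(i,L) + d(L,j) − d(i,j):
  between W and T: 7 + 20 − 16 = 11
  between T and C: 20 + 11 − 12 = 19
  between C and K: 11 + 17 − 15 = 13
  between K and P: 17 + 14 − 21 = 10
  between P and W: 14 + 7 − 8 = 13
Cheapest insertion is between K and P, adding 10.
New total = 72 + 10 = 82.

Adding 10 m by placing L on the K–P leg.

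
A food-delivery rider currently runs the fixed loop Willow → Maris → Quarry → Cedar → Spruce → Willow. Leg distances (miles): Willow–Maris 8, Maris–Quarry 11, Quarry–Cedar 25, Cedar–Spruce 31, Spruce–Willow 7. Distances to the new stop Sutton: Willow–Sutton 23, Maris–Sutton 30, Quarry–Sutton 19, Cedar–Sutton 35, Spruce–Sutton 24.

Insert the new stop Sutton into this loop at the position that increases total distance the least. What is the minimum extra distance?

Insertion cost between consecutive stops i–j is d(i,Sutton) + d(Sutton,j) − d(i,j):
  between Willow and Maris: 23 + 30 − 8 = 45
  between Maris and Quarry: 30 + 19 − 11 = 38
  between Quarry and Cedar: 19 + 35 − 25 = 29
  between Cedar and Spruce: 35 + 24 − 31 = 28
  between Spruce and Willow: 24 + 23 − 7 = 40
Cheapest insertion is between Cedar and Spruce, adding 28.
New total = 82 + 28 = 110.

Minimum extra distance: 28 miles, inserting Sutton between Cedar and Spruce.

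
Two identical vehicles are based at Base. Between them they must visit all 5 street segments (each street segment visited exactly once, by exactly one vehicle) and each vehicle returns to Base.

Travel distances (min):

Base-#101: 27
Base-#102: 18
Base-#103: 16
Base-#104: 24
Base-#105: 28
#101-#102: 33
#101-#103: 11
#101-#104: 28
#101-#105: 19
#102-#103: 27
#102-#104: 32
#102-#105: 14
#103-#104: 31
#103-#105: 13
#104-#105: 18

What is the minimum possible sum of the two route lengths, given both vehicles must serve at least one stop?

Try each way of splitting the stops between the two vehicles (each non-empty) and, for each split, find the best tour for each vehicle:
  {#101} + {#102, #103, #104, #105}: 54 + 97 = 151
  {#102} + {#101, #103, #104, #105}: 36 + 88 = 124
  {#101, #102} + {#103, #104, #105}: 78 + 71 = 149
  {#103} + {#101, #102, #104, #105}: 32 + 103 = 135
  {#101, #103} + {#102, #104, #105}: 54 + 74 = 128
  {#102, #103} + {#101, #104, #105}: 61 + 88 = 149
  … (15 splits in total)
Best: vehicle 1 Base → #102 → Base = 36; vehicle 2 Base → #103 → #101 → #105 → #104 → Base = 88; combined 124.

Minimum combined distance: 124 min.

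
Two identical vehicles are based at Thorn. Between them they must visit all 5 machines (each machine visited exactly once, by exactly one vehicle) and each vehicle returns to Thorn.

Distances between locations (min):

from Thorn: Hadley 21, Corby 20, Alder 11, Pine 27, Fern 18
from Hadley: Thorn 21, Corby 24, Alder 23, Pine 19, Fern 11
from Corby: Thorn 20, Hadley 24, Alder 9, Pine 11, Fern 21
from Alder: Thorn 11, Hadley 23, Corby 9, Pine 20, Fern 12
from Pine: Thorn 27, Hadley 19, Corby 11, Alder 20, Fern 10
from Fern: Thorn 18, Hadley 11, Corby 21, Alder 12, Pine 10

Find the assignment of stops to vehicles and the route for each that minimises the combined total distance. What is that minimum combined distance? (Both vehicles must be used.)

Check every non-empty split of the stops between the two vehicles; for each half take its own optimal tour:
  {Hadley} + {Corby, Alder, Pine, Fern}: 42 + 59 = 101
  {Corby} + {Hadley, Alder, Pine, Fern}: 40 + 73 = 113
  {Hadley, Corby} + {Alder, Pine, Fern}: 65 + 59 = 124
  {Alder} + {Hadley, Corby, Pine, Fern}: 22 + 73 = 95
  {Hadley, Alder} + {Corby, Pine, Fern}: 55 + 59 = 114
  {Corby, Alder} + {Hadley, Pine, Fern}: 40 + 68 = 108
  … (15 splits in total)
Best: vehicle 1 Thorn → Alder → Thorn = 22; vehicle 2 Thorn → Hadley → Fern → Pine → Corby → Thorn = 73; combined 95.

95 min — the smallest possible combined total.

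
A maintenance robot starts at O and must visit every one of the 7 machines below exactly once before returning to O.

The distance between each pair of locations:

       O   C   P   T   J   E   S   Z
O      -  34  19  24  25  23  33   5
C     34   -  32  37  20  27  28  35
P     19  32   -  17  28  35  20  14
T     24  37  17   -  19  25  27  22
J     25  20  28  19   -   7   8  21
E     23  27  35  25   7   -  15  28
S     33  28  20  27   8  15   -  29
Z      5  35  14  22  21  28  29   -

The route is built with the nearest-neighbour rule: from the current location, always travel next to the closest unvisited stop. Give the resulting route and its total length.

Nearest-neighbour total = 139; route O → Z → P → T → J → E → S → C → O.

From O: distances to unvisited — Z=5, P=19, E=23, T=24, J=25, S=33, C=34. Nearest is Z (5).
From Z: distances to unvisited — P=14, J=21, T=22, E=28, S=29, C=35. Nearest is P (14).
From P: distances to unvisited — T=17, S=20, J=28, C=32, E=35. Nearest is T (17).
From T: distances to unvisited — J=19, E=25, S=27, C=37. Nearest is J (19).
From J: distances to unvisited — E=7, S=8, C=20. Nearest is E (7).
From E: distances to unvisited — S=15, C=27. Nearest is S (15).
From S: distances to unvisited — C=28. Nearest is C (28).
Return C→O: 34.
Total = 5 + 14 + 17 + 19 + 7 + 15 + 28 + 34 = 139.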